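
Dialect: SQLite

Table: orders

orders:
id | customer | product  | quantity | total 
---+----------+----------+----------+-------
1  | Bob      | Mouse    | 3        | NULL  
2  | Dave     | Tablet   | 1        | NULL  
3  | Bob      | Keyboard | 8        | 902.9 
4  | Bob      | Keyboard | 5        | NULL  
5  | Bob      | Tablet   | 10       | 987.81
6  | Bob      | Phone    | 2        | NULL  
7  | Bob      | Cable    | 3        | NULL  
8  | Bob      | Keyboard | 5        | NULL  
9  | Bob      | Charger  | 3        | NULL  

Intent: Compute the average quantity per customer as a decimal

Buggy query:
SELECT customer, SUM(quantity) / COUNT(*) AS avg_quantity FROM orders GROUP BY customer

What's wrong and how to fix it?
Bug: Both operands are integers, so '/' performs integer division and truncates

Fix: Multiply by 1.0 (or CAST to REAL) to force floating-point division

Corrected query:
SELECT customer, SUM(quantity) * 1.0 / COUNT(*) AS avg_quantity FROM orders GROUP BY customer

Result:
customer | avg_quantity
---------+-------------
Bob      | 4.875       
Dave     | 1           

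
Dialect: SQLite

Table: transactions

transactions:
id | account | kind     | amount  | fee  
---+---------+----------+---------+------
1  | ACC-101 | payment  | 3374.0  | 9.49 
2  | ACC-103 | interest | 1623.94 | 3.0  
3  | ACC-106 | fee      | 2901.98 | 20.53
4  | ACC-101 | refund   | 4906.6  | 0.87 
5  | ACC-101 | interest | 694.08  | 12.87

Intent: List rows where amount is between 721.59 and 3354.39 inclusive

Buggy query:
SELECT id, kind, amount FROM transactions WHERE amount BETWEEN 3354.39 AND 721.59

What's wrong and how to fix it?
Bug: The bounds are reversed; BETWEEN a AND b requires a <= b to match anything

Fix: Swap the bounds so the smaller value comes first

Corrected query:
SELECT id, kind, amount FROM transactions WHERE amount BETWEEN 721.59 AND 3354.39

Result:
id | kind     | amount 
---+----------+--------
2  | interest | 1623.94
3  | fee      | 2901.98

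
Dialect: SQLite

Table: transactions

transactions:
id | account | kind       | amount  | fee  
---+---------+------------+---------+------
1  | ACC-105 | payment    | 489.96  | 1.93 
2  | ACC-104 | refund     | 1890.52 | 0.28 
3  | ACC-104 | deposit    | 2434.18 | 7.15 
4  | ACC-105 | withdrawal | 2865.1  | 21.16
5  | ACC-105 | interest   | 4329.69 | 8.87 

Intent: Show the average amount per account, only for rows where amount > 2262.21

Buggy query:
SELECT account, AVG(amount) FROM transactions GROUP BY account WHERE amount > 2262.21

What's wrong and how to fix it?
Bug: WHERE cannot follow GROUP BY

Fix: Move the WHERE clause before GROUP BY

Corrected query:
SELECT account, AVG(amount) FROM transactions WHERE amount > 2262.21 GROUP BY account

Result:
account | AVG(amount)
--------+------------
ACC-104 | 2434.18    
ACC-105 | 3597.395   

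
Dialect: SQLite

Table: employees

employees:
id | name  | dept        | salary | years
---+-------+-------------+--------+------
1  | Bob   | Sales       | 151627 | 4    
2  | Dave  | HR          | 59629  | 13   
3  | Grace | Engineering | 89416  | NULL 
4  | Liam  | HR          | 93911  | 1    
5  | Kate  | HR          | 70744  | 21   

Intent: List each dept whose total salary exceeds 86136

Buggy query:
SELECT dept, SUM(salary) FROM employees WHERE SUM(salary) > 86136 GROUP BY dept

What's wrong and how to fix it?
Bug: Aggregate functions cannot appear in a WHERE clause

Fix: Use HAVING (which filters groups after aggregation) instead of WHERE

Corrected query:
SELECT dept, SUM(salary) FROM employees GROUP BY dept HAVING SUM(salary) > 86136

Result:
dept        | SUM(salary)
------------+------------
Engineering | 89416      
HR          | 224284     
Sales       | 151627     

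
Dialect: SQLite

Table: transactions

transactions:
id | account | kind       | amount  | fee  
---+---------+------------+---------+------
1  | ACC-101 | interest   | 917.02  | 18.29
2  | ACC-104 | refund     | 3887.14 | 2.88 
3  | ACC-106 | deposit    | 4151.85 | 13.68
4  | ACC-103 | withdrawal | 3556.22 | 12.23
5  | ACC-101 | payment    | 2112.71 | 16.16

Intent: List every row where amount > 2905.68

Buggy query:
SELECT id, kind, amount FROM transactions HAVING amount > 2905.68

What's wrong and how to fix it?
Bug: This is a non-aggregate query (no GROUP BY, no aggregates), so in SQLite the HAVING clause is invalid here; a row-level condition belongs in WHERE

Fix: Use WHERE for row-level filtering

Corrected query:
SELECT id, kind, amount FROM transactions WHERE amount > 2905.68

Result:
id | kind       | amount 
---+------------+--------
2  | refund     | 3887.14
3  | deposit    | 4151.85
4  | withdrawal | 3556.22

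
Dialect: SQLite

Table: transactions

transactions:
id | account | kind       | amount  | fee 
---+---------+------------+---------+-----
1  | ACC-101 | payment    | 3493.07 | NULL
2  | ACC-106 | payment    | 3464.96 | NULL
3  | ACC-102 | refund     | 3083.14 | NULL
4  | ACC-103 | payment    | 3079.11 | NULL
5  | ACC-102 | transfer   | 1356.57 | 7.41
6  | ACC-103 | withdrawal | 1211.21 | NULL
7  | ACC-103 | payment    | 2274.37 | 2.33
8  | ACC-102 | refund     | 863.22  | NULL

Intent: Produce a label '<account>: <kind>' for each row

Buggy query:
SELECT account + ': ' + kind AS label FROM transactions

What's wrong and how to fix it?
Bug: '+' is numeric addition; on text columns SQLite converts them to 0 instead of concatenating

Fix: Replace + with || to concatenate text

Corrected query:
SELECT account || ': ' || kind AS label FROM transactions

Result:
label              
-------------------
ACC-101: payment   
ACC-106: payment   
ACC-102: refund    
ACC-103: payment   
ACC-102: transfer  
ACC-103: withdrawal
ACC-103: payment   
ACC-102: refund    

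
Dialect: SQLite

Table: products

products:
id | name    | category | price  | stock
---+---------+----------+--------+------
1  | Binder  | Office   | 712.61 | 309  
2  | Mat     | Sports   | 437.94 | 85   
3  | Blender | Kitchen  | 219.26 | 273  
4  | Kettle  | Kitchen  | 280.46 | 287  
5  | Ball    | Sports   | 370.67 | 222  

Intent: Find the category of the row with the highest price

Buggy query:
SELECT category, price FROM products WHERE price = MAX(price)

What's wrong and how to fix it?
Bug: MAX(price) is an aggregate and cannot be used directly in WHERE

Fix: Wrap MAX in a scalar subquery so WHERE compares against a single value

Corrected query:
SELECT category, price FROM products WHERE price = (SELECT MAX(price) FROM products)

Result:
category | price 
---------+-------
Office   | 712.61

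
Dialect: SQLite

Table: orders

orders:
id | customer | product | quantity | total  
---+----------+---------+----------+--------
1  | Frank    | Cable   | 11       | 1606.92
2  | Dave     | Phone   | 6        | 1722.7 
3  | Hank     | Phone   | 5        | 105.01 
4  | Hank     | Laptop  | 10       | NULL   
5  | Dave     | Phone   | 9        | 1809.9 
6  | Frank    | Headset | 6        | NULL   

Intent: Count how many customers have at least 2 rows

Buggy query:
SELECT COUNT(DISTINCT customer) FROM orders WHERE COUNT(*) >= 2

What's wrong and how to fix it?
Bug: WHERE filters individual rows, not groups, so a group-level COUNT is invalid there

Fix: Group first with HAVING COUNT(*) >= 2, then COUNT the resulting groups

Corrected query:
SELECT COUNT(*) FROM (SELECT customer FROM orders GROUP BY customer HAVING COUNT(*) >= 2)

Result:
COUNT(*)
--------
3       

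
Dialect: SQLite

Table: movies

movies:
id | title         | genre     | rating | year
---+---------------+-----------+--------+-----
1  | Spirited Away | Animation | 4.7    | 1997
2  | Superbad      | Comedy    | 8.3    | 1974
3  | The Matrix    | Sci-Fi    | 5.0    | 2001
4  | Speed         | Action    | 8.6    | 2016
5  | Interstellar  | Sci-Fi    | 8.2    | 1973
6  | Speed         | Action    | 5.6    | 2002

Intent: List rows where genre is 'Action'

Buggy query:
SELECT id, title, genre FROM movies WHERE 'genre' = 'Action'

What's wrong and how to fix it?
Bug: 'genre' in single quotes is a string literal, not the column; the comparison is literal-vs-literal and never true

Fix: Remove the quotes around the column name (or use double quotes for an identifier)

Corrected query:
SELECT id, title, genre FROM movies WHERE genre = 'Action'

Result:
id | title | genre 
---+-------+-------
4  | Speed | Action
6  | Speed | Action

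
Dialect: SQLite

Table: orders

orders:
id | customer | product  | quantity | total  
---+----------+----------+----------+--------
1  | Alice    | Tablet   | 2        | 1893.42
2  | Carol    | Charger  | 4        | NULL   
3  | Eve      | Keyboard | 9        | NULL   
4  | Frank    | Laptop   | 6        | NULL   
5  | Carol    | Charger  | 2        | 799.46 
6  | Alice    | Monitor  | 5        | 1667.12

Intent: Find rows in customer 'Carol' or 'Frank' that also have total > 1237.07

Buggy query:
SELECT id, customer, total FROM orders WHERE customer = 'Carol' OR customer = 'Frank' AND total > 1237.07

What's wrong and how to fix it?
Bug: AND binds tighter than OR, so this parses as customer = 'Carol' OR (customer = 'Frank' AND total > 1237.07)

Fix: Group the OR with parentheses (or use IN), then AND the threshold

Corrected query:
SELECT id, customer, total FROM orders WHERE (customer = 'Carol' OR customer = 'Frank') AND total > 1237.07

Result:
(no rows)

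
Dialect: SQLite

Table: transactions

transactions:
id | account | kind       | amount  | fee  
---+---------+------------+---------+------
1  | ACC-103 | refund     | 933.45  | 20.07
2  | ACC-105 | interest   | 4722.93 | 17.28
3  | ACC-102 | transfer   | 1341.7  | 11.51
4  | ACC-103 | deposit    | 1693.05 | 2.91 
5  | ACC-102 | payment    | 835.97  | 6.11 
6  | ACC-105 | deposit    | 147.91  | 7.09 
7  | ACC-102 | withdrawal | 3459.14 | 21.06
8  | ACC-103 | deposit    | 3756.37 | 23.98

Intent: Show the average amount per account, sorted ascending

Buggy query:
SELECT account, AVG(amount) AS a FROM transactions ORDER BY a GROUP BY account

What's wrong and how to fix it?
Bug: GROUP BY must precede ORDER BY

Fix: Move ORDER BY to the end, after GROUP BY

Corrected query:
SELECT account, AVG(amount) AS a FROM transactions GROUP BY account ORDER BY a

Result:
account | a          
--------+------------
ACC-102 | 1878.936667
ACC-103 | 2127.623333
ACC-105 | 2435.42    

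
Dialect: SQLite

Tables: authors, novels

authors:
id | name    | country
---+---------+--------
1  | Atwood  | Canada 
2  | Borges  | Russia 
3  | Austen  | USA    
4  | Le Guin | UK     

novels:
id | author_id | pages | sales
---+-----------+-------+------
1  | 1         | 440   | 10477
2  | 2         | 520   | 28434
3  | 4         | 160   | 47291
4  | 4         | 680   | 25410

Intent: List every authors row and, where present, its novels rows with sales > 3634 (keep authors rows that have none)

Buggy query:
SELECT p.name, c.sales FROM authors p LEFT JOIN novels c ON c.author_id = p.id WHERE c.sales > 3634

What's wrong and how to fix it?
Bug: A WHERE condition on the right-hand table after LEFT JOIN drops unmatched parents

Fix: Put 'c.sales > 3634' in the JOIN's ON clause instead of WHERE

Corrected query:
SELECT p.name, c.sales FROM authors p LEFT JOIN novels c ON c.author_id = p.id AND c.sales > 3634

Result:
name    | sales
--------+------
Atwood  | 10477
Borges  | 28434
Austen  | NULL 
Le Guin | 25410
Le Guin | 47291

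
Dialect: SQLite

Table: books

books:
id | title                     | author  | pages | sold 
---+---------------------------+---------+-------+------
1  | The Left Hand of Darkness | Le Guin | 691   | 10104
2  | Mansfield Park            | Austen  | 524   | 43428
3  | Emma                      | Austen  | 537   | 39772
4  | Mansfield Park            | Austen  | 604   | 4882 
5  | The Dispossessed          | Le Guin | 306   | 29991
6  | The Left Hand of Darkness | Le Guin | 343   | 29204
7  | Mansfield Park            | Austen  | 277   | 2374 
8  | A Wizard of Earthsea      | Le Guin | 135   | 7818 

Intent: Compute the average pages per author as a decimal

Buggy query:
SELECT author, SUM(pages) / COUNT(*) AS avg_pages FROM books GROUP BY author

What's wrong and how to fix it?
Bug: SUM(pages) and COUNT(*) are both integers; the division truncates the fractional part

Fix: Cast one side to REAL so the division keeps the fractional part

Corrected query:
SELECT author, SUM(pages) * 1.0 / COUNT(*) AS avg_pages FROM books GROUP BY author

Result:
author  | avg_pages
--------+----------
Austen  | 485.5    
Le Guin | 368.75   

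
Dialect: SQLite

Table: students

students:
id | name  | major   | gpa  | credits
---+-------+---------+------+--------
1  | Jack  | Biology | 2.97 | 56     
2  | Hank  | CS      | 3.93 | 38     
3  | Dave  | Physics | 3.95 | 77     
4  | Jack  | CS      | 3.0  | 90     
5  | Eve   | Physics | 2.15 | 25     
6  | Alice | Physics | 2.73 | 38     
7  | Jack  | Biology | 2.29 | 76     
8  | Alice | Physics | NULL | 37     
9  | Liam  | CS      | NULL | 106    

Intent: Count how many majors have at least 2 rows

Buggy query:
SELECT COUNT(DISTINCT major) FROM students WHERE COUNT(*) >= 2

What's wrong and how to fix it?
Bug: WHERE filters individual rows, not groups, so a group-level COUNT is invalid there

Fix: Use a subquery that GROUPs and filters with HAVING, then count its rows

Corrected query:
SELECT COUNT(*) FROM (SELECT major FROM students GROUP BY major HAVING COUNT(*) >= 2)

Result:
COUNT(*)
--------
3       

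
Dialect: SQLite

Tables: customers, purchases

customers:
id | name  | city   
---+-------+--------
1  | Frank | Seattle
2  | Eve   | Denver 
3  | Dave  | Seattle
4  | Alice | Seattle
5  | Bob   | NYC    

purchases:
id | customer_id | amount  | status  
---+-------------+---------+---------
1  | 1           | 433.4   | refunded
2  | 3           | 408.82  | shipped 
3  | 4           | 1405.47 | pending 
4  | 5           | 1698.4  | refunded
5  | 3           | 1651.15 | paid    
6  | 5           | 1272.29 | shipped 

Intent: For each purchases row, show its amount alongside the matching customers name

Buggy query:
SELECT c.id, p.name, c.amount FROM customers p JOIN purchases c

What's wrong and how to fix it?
Bug: Missing join condition: each purchases row is matched to all customers rows instead of just its own

Fix: Add ON c.customer_id = p.id to the JOIN

Corrected query:
SELECT c.id, p.name, c.amount FROM customers p JOIN purchases c ON c.customer_id = p.id

Result:
id | name  | amount 
---+-------+--------
1  | Frank | 433.4  
2  | Dave  | 408.82 
3  | Alice | 1405.47
4  | Bob   | 1698.4 
5  | Dave  | 1651.15
6  | Bob   | 1272.29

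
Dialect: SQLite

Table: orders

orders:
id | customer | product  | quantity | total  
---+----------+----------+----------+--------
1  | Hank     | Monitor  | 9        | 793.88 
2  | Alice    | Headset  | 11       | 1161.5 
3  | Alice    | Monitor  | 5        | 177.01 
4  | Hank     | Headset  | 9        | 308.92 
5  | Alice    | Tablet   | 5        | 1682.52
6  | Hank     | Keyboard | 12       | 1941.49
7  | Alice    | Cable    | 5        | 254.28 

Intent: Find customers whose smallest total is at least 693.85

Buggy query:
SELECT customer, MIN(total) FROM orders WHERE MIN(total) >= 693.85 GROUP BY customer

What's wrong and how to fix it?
Bug: MIN() in WHERE is a misuse of aggregate

Fix: Use HAVING for the per-group MIN condition

Corrected query:
SELECT customer, MIN(total) FROM orders GROUP BY customer HAVING MIN(total) >= 693.85

Result:
(no rows)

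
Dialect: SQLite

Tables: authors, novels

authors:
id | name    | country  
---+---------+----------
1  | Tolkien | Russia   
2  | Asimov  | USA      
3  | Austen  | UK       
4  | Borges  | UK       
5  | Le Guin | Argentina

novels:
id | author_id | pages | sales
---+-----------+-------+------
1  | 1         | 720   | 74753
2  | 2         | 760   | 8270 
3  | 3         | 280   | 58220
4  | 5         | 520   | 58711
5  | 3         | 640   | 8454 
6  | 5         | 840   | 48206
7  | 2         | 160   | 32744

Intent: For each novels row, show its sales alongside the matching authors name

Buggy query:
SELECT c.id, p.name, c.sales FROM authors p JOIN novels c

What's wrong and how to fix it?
Bug: Missing join condition: each novels row is matched to all authors rows instead of just its own

Fix: Add ON c.author_id = p.id to the JOIN

Corrected query:
SELECT c.id, p.name, c.sales FROM authors p JOIN novels c ON c.author_id = p.id

Result:
id | name    | sales
---+---------+------
1  | Tolkien | 74753
2  | Asimov  | 8270 
3  | Austen  | 58220
4  | Le Guin | 58711
5  | Austen  | 8454 
6  | Le Guin | 48206
7  | Asimov  | 32744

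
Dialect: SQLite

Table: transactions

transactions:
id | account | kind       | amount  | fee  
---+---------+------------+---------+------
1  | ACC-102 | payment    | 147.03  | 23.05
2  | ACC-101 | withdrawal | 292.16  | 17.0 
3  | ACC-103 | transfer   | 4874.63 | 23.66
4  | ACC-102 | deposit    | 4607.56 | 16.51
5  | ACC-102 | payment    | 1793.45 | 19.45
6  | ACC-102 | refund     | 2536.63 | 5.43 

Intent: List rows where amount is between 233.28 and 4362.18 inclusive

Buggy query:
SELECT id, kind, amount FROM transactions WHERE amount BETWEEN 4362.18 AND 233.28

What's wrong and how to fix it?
Bug: BETWEEN expects the lower bound first; with 4362.18 AND 233.28 the range is empty

Fix: Swap the bounds so the smaller value comes first

Corrected query:
SELECT id, kind, amount FROM transactions WHERE amount BETWEEN 233.28 AND 4362.18

Result:
id | kind       | amount 
---+------------+--------
2  | withdrawal | 292.16 
5  | payment    | 1793.45
6  | refund     | 2536.63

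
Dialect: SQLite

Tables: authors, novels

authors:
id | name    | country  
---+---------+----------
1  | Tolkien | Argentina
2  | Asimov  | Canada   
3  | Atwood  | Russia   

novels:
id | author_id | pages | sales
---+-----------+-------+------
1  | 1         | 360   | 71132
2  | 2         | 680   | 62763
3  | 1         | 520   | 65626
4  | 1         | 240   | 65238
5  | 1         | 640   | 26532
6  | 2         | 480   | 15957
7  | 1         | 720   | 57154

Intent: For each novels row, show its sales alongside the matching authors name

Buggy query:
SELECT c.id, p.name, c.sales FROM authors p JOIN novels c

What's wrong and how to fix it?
Bug: Missing join condition: each novels row is matched to all authors rows instead of just its own

Fix: Add ON c.author_id = p.id to the JOIN

Corrected query:
SELECT c.id, p.name, c.sales FROM authors p JOIN novels c ON c.author_id = p.id

Result:
id | name    | sales
---+---------+------
1  | Tolkien | 71132
2  | Asimov  | 62763
3  | Tolkien | 65626
4  | Tolkien | 65238
5  | Tolkien | 26532
6  | Asimov  | 15957
7  | Tolkien | 57154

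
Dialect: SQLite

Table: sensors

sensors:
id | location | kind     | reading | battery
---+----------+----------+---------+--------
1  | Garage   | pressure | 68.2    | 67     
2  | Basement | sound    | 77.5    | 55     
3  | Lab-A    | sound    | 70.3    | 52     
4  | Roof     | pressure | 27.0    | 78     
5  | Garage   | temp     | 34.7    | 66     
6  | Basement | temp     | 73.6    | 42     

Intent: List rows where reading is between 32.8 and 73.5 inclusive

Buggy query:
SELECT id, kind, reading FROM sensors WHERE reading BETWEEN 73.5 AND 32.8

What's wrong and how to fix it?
Bug: BETWEEN expects the lower bound first; with 73.5 AND 32.8 the range is empty

Fix: Write BETWEEN 32.8 AND 73.5

Corrected query:
SELECT id, kind, reading FROM sensors WHERE reading BETWEEN 32.8 AND 73.5

Result:
id | kind     | reading
---+----------+--------
1  | pressure | 68.2   
3  | sound    | 70.3   
5  | temp     | 34.7   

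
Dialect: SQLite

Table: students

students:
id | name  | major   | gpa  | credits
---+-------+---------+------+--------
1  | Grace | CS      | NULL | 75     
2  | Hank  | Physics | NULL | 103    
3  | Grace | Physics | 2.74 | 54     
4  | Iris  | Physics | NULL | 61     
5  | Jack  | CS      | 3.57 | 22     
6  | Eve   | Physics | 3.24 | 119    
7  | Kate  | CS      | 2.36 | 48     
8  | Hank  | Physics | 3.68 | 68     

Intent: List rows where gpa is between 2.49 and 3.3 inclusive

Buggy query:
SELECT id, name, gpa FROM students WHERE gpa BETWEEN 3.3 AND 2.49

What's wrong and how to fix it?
Bug: The bounds are reversed; BETWEEN a AND b requires a <= b to match anything

Fix: Swap the bounds so the smaller value comes first

Corrected query:
SELECT id, name, gpa FROM students WHERE gpa BETWEEN 2.49 AND 3.3

Result:
id | name  | gpa 
---+-------+-----
3  | Grace | 2.74
6  | Eve   | 3.24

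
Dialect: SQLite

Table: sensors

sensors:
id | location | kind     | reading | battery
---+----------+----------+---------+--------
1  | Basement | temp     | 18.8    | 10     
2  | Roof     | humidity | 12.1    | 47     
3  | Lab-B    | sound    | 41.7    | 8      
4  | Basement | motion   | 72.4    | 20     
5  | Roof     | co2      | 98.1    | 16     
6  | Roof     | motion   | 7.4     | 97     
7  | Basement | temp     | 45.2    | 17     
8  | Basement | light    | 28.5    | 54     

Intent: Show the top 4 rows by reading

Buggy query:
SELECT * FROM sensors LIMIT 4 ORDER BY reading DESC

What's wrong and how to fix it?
Bug: ORDER BY cannot follow LIMIT; LIMIT is the final clause

Fix: Swap the clauses: ORDER BY first, then LIMIT

Corrected query:
SELECT * FROM sensors ORDER BY reading DESC LIMIT 4

Result:
id | location | kind   | reading | battery
---+----------+--------+---------+--------
5  | Roof     | co2    | 98.1    | 16     
4  | Basement | motion | 72.4    | 20     
7  | Basement | temp   | 45.2    | 17     
3  | Lab-B    | sound  | 41.7    | 8      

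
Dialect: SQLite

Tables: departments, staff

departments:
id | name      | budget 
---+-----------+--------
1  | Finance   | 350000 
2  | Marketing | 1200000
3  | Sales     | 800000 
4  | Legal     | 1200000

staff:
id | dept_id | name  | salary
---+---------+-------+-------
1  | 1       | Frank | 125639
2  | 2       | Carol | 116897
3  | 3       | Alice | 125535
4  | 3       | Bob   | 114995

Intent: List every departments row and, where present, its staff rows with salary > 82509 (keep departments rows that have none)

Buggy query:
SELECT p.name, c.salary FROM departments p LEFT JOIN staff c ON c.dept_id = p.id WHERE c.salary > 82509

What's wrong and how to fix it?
Bug: A WHERE condition on the right-hand table after LEFT JOIN drops unmatched parents

Fix: Put 'c.salary > 82509' in the JOIN's ON clause instead of WHERE

Corrected query:
SELECT p.name, c.salary FROM departments p LEFT JOIN staff c ON c.dept_id = p.id AND c.salary > 82509

Result:
name      | salary
----------+-------
Finance   | 125639
Marketing | 116897
Sales     | 114995
Sales     | 125535
Legal     | NULL  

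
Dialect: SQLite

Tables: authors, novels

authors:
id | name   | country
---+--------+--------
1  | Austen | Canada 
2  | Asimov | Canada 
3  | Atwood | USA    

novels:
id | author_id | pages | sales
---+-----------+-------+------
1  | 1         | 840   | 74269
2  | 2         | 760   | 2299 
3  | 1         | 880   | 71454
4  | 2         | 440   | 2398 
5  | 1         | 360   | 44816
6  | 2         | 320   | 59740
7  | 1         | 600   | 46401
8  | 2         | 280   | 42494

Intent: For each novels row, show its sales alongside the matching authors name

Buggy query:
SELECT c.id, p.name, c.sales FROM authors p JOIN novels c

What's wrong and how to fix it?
Bug: JOIN with no ON clause produces a cartesian product; every novels row pairs with every authors row

Fix: Add ON c.author_id = p.id to the JOIN

Corrected query:
SELECT c.id, p.name, c.sales FROM authors p JOIN novels c ON c.author_id = p.id

Result:
id | name   | sales
---+--------+------
1  | Austen | 74269
2  | Asimov | 2299 
3  | Austen | 71454
4  | Asimov | 2398 
5  | Austen | 44816
6  | Asimov | 59740
7  | Austen | 46401
8  | Asimov | 42494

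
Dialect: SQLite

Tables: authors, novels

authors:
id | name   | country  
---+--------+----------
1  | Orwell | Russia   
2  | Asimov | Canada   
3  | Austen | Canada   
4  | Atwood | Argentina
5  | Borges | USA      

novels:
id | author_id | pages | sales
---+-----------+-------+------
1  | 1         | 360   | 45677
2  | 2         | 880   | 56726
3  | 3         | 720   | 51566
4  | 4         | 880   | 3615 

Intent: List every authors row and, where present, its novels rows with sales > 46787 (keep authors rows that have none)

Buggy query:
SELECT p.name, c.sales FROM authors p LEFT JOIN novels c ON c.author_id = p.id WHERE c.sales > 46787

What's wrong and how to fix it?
Bug: A WHERE condition on the right-hand table after LEFT JOIN drops unmatched parents

Fix: Put 'c.sales > 46787' in the JOIN's ON clause instead of WHERE

Corrected query:
SELECT p.name, c.sales FROM authors p LEFT JOIN novels c ON c.author_id = p.id AND c.sales > 46787

Result:
name   | sales
-------+------
Orwell | NULL 
Asimov | 56726
Austen | 51566
Atwood | NULL 
Borges | NULL 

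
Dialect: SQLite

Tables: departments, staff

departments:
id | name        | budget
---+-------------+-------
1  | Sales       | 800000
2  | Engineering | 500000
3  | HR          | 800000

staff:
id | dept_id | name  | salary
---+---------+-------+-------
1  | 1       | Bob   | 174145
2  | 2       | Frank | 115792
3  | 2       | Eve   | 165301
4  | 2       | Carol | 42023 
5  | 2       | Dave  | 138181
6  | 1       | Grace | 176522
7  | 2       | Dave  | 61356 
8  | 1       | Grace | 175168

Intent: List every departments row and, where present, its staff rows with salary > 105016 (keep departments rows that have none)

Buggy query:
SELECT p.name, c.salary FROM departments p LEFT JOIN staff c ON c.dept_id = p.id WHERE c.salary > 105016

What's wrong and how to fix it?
Bug: A WHERE condition on the right-hand table after LEFT JOIN drops unmatched parents

Fix: Move the right-table condition into the ON clause so unmatched parents are kept

Corrected query:
SELECT p.name, c.salary FROM departments p LEFT JOIN staff c ON c.dept_id = p.id AND c.salary > 105016

Result:
name        | salary
------------+-------
Sales       | 174145
Sales       | 175168
Sales       | 176522
Engineering | 115792
Engineering | 138181
Engineering | 165301
HR          | NULL  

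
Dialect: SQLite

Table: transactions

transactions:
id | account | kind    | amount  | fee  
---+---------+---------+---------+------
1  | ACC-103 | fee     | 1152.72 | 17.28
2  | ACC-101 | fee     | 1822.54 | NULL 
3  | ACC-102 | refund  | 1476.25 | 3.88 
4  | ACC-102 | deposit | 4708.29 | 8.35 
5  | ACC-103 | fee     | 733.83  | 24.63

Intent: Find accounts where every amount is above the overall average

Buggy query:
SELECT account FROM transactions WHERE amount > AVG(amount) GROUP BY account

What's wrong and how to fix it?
Bug: AVG() is an aggregate; it can't sit directly in WHERE

Fix: Use a subquery for AVG and a HAVING MIN(...) filter so the condition holds for every row in the group

Corrected query:
SELECT account FROM transactions GROUP BY account HAVING MIN(amount) > (SELECT AVG(amount) FROM transactions)

Result:
(no rows)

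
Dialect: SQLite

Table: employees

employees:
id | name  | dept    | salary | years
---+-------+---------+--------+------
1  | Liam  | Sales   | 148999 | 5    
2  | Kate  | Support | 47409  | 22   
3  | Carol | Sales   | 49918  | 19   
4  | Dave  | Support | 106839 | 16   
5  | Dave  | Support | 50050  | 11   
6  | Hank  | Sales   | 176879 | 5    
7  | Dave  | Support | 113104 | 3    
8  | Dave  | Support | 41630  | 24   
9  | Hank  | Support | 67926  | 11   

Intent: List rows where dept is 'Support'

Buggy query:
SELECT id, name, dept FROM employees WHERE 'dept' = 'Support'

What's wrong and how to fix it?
Bug: Single quotes denote string literals in SQL; the column name is being compared as a constant string

Fix: Remove the quotes around the column name (or use double quotes for an identifier)

Corrected query:
SELECT id, name, dept FROM employees WHERE dept = 'Support'

Result:
id | name | dept   
---+------+--------
2  | Kate | Support
4  | Dave | Support
5  | Dave | Support
7  | Dave | Support
8  | Dave | Support
9  | Hank | Support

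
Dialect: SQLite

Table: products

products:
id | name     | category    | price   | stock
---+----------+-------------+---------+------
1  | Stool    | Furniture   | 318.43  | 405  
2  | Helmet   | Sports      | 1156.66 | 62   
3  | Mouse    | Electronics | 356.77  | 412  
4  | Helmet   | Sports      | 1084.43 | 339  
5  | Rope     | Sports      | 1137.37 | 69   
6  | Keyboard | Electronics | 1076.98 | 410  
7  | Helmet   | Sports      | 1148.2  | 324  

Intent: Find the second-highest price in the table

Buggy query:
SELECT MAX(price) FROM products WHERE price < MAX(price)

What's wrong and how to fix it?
Bug: MAX(price) on the right of the comparison is an aggregate-in-WHERE error

Fix: Put the inner MAX in a scalar subquery

Corrected query:
SELECT MAX(price) FROM products WHERE price < (SELECT MAX(price) FROM products)

Result:
MAX(price)
----------
1148.2    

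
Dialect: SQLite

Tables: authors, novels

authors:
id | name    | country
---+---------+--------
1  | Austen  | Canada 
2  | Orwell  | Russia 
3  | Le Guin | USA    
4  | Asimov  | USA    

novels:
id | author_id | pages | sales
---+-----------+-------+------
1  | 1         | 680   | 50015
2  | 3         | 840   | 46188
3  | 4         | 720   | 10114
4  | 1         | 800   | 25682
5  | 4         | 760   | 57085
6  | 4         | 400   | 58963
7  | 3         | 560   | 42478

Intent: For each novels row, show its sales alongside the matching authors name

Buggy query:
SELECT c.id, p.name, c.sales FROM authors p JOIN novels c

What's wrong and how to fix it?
Bug: JOIN with no ON clause produces a cartesian product; every novels row pairs with every authors row

Fix: Specify the join condition linking the foreign key to the parent id

Corrected query:
SELECT c.id, p.name, c.sales FROM authors p JOIN novels c ON c.author_id = p.id

Result:
id | name    | sales
---+---------+------
1  | Austen  | 50015
2  | Le Guin | 46188
3  | Asimov  | 10114
4  | Austen  | 25682
5  | Asimov  | 57085
6  | Asimov  | 58963
7  | Le Guin | 42478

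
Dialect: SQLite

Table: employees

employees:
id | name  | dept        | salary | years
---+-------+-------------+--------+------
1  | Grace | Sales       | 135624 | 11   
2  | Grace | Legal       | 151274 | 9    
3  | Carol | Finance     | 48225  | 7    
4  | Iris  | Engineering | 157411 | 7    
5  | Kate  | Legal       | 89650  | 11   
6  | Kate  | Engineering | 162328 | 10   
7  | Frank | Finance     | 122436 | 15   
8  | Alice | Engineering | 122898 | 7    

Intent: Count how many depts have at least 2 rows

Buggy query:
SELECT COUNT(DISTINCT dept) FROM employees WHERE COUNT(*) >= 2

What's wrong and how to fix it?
Bug: WHERE filters individual rows, not groups, so a group-level COUNT is invalid there

Fix: Group first with HAVING COUNT(*) >= 2, then COUNT the resulting groups

Corrected query:
SELECT COUNT(*) FROM (SELECT dept FROM employees GROUP BY dept HAVING COUNT(*) >= 2)

Result:
COUNT(*)
--------
3       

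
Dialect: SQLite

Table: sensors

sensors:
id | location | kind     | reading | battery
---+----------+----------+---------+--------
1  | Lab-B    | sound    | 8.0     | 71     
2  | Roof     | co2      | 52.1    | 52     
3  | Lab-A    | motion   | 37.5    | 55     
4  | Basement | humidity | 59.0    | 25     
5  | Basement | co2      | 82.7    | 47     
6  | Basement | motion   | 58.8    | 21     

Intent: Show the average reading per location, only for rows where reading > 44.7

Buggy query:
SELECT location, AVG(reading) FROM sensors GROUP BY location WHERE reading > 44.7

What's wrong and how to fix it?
Bug: WHERE cannot follow GROUP BY

Fix: Move the WHERE clause before GROUP BY

Corrected query:
SELECT location, AVG(reading) FROM sensors WHERE reading > 44.7 GROUP BY location

Result:
location | AVG(reading)
---------+-------------
Basement | 66.833333   
Roof     | 52.1        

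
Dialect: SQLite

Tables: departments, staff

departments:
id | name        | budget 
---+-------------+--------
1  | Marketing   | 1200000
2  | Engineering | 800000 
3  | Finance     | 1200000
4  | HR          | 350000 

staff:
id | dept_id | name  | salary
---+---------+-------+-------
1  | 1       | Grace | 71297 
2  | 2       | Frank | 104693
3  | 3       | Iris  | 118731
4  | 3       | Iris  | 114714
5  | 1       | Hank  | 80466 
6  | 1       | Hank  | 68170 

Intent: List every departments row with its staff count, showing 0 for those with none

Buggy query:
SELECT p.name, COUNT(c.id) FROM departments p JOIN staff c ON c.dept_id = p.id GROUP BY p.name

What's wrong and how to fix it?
Bug: An inner join excludes parents with zero children

Fix: Switch to LEFT JOIN to retain unmatched parent rows

Corrected query:
SELECT p.name, COUNT(c.id) FROM departments p LEFT JOIN staff c ON c.dept_id = p.id GROUP BY p.name

Result:
name        | COUNT(c.id)
------------+------------
Engineering | 1          
Finance     | 2          
HR          | 0          
Marketing   | 3          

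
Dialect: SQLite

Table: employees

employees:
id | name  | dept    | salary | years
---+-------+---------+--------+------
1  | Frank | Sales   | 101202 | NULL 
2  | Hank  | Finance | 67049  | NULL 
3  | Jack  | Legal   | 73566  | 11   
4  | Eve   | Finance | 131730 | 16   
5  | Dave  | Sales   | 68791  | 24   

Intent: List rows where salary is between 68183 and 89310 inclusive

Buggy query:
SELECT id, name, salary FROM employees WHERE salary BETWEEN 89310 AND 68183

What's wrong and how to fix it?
Bug: The bounds are reversed; BETWEEN a AND b requires a <= b to match anything

Fix: Swap the bounds so the smaller value comes first

Corrected query:
SELECT id, name, salary FROM employees WHERE salary BETWEEN 68183 AND 89310

Result:
id | name | salary
---+------+-------
3  | Jack | 73566 
5  | Dave | 68791 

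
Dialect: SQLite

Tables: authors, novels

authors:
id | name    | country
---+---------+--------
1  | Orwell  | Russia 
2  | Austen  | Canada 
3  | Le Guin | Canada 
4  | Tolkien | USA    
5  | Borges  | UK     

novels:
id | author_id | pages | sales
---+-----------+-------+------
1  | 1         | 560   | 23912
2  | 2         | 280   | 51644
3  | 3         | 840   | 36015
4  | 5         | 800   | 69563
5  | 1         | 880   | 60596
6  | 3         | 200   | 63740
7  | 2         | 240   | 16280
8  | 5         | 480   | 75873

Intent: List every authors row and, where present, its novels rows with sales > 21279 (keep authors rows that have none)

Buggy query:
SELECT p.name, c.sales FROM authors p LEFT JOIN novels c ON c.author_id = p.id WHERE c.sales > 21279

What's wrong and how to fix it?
Bug: Filtering c.sales in WHERE discards the NULL rows produced by LEFT JOIN, turning it into an inner join

Fix: Put 'c.sales > 21279' in the JOIN's ON clause instead of WHERE

Corrected query:
SELECT p.name, c.sales FROM authors p LEFT JOIN novels c ON c.author_id = p.id AND c.sales > 21279

Result:
name    | sales
--------+------
Orwell  | 23912
Orwell  | 60596
Austen  | 51644
Le Guin | 36015
Le Guin | 63740
Tolkien | NULL 
Borges  | 69563
Borges  | 75873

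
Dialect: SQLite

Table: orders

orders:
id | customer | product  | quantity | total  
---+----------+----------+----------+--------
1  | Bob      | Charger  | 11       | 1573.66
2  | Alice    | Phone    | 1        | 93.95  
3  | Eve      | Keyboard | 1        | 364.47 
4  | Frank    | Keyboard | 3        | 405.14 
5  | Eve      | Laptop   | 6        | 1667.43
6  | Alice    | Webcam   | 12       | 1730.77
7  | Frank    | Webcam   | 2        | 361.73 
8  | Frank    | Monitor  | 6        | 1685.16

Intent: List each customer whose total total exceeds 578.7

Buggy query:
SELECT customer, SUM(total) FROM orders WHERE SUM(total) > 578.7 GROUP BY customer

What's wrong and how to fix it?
Bug: WHERE runs before GROUP BY, so aggregates aren't available there

Fix: Move the aggregate condition to a HAVING clause

Corrected query:
SELECT customer, SUM(total) FROM orders GROUP BY customer HAVING SUM(total) > 578.7

Result:
customer | SUM(total)
---------+-----------
Alice    | 1824.72   
Bob      | 1573.66   
Eve      | 2031.9    
Frank    | 2452.03   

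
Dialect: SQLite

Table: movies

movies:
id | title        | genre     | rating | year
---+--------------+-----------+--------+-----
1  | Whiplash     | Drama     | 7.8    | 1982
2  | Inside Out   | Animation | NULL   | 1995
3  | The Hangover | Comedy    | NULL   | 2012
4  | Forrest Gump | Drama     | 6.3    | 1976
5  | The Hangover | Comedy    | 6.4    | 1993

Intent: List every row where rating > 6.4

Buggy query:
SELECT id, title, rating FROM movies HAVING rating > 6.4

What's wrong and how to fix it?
Bug: This is a non-aggregate query (no GROUP BY, no aggregates), so in SQLite the HAVING clause is invalid here; a row-level condition belongs in WHERE

Fix: Replace HAVING with WHERE since the condition applies to individual rows

Corrected query:
SELECT id, title, rating FROM movies WHERE rating > 6.4

Result:
id | title    | rating
---+----------+-------
1  | Whiplash | 7.8   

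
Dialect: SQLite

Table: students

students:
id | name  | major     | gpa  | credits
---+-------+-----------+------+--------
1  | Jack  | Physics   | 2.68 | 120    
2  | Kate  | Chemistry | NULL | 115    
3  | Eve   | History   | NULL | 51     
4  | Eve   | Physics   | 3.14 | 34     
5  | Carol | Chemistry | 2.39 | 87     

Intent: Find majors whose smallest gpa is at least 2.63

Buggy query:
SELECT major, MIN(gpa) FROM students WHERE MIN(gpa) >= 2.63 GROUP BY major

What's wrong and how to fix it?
Bug: MIN() in WHERE is a misuse of aggregate

Fix: Use HAVING for the per-group MIN condition

Corrected query:
SELECT major, MIN(gpa) FROM students GROUP BY major HAVING MIN(gpa) >= 2.63

Result:
major   | MIN(gpa)
--------+---------
Physics | 2.68    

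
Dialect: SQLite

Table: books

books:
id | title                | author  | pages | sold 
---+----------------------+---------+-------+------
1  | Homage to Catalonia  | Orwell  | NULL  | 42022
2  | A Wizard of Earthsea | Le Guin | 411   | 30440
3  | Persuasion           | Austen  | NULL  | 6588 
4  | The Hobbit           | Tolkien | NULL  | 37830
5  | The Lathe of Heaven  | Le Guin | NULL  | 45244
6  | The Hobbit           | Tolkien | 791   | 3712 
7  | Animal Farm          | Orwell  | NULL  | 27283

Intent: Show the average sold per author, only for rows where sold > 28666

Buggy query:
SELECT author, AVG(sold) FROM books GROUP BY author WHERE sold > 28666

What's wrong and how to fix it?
Bug: Row-level WHERE must come before GROUP BY in the clause order

Fix: Move the WHERE clause before GROUP BY

Corrected query:
SELECT author, AVG(sold) FROM books WHERE sold > 28666 GROUP BY author

Result:
author  | AVG(sold)
--------+----------
Le Guin | 37842    
Orwell  | 42022    
Tolkien | 37830    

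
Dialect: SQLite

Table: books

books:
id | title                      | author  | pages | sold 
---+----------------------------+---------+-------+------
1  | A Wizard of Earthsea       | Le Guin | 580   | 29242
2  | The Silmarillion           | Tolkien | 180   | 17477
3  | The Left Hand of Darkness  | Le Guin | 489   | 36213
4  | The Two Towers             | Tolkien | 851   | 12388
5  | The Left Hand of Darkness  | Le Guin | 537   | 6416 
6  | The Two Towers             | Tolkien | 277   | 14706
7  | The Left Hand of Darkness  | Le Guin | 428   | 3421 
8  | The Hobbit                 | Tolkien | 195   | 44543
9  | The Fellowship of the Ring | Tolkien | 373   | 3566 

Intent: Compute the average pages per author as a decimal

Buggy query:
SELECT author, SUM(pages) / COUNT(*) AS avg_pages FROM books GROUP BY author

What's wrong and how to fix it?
Bug: SUM(pages) and COUNT(*) are both integers; the division truncates the fractional part

Fix: Cast one side to REAL so the division keeps the fractional part

Corrected query:
SELECT author, SUM(pages) * 1.0 / COUNT(*) AS avg_pages FROM books GROUP BY author

Result:
author  | avg_pages
--------+----------
Le Guin | 508.5    
Tolkien | 375.2    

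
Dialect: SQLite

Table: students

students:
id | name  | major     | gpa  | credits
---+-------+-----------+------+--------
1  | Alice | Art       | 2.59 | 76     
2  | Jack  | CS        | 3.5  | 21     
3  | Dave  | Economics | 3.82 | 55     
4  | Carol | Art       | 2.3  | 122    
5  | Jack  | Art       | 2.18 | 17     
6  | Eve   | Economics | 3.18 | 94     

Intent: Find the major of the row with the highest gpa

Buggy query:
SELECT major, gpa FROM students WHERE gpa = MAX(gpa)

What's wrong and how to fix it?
Bug: MAX(gpa) is an aggregate and cannot be used directly in WHERE

Fix: Use a subquery: WHERE gpa = (SELECT MAX(gpa) FROM students)

Corrected query:
SELECT major, gpa FROM students WHERE gpa = (SELECT MAX(gpa) FROM students)

Result:
major     | gpa 
----------+-----
Economics | 3.82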